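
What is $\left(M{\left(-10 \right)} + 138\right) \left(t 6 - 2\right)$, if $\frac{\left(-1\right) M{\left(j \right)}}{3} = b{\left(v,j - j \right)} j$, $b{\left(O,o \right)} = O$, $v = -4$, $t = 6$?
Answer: $612$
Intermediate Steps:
$M{\left(j \right)} = 12 j$ ($M{\left(j \right)} = - 3 \left(- 4 j\right) = 12 j$)
$\left(M{\left(-10 \right)} + 138\right) \left(t 6 - 2\right) = \left(12 \left(-10\right) + 138\right) \left(6 \cdot 6 - 2\right) = \left(-120 + 138\right) \left(36 - 2\right) = 18 \cdot 34 = 612$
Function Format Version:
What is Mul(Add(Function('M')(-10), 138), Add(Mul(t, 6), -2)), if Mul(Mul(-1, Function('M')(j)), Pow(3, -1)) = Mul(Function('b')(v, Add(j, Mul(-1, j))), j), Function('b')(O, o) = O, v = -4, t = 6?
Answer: 612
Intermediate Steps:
Function('M')(j) = Mul(12, j) (Function('M')(j) = Mul(-3, Mul(-4, j)) = Mul(12, j))
Mul(Add(Function('M')(-10), 138), Add(Mul(t, 6), -2)) = Mul(Add(Mul(12, -10), 138), Add(Mul(6, 6), -2)) = Mul(Add(-120, 138), Add(36, -2)) = Mul(18, 34) = 612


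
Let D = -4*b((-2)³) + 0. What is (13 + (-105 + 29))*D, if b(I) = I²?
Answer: 16128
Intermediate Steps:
D = -256 (D = -4*((-2)³)² + 0 = -4*(-8)² + 0 = -4*64 + 0 = -256 + 0 = -256)
(13 + (-105 + 29))*D = (13 + (-105 + 29))*(-256) = (13 - 76)*(-256) = -63*(-256) = 16128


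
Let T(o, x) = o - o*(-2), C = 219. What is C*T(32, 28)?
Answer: 21024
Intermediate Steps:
T(o, x) = 3*o (T(o, x) = o - (-2)*o = o + 2*o = 3*o)
C*T(32, 28) = 219*(3*32) = 219*96 = 21024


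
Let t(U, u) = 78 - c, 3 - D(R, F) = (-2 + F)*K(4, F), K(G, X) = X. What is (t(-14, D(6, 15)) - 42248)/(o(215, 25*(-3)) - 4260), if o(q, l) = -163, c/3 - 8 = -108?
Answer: 41870/4423 ≈ 9.4664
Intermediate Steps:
c = -300 (c = 24 + 3*(-108) = 24 - 324 = -300)
D(R, F) = 3 - F*(-2 + F) (D(R, F) = 3 - (-2 + F)*F = 3 - F*(-2 + F))
t(U, u) = 378 (t(U, u) = 78 - 1*(-300) = 78 + 300 = 378)
(t(-14, D(6, 15)) - 42248)/(o(215, 25*(-3)) - 4260) = (378 - 42248)/(-163 - 4260) = -41870/(-4423) = -41870*(-1/4423) = 41870/4423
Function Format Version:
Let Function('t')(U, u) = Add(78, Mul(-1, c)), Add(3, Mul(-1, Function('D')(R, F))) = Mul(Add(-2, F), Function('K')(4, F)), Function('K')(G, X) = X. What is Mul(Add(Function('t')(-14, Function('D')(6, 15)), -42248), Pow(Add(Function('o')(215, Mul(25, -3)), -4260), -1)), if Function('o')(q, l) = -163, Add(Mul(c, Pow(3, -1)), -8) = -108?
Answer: Rational(41870, 4423) ≈ 9.4664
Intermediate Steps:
c = -300 (c = Add(24, Mul(3, -108)) = Add(24, -324) = -300)
Function('D')(R, F) = Add(3, Mul(-1, F, Add(-2, F))) (Function('D')(R, F) = Add(3, Mul(-1, Mul(Add(-2, F), F))) = Add(3, Mul(-1, Mul(F, Add(-2, F)))) = Add(3, Mul(-1, F, Add(-2, F))))
Function('t')(U, u) = 378 (Function('t')(U, u) = Add(78, Mul(-1, -300)) = Add(78, 300) = 378)
Mul(Add(Function('t')(-14, Function('D')(6, 15)), -42248), Pow(Add(Function('o')(215, Mul(25, -3)), -4260), -1)) = Mul(Add(378, -42248), Pow(Add(-163, -4260), -1)) = Mul(-41870, Pow(-4423, -1)) = Mul(-41870, Rational(-1, 4423)) = Rational(41870, 4423)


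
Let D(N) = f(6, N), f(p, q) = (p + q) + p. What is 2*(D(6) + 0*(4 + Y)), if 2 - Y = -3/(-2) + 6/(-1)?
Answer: 36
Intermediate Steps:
f(p, q) = q + 2*p
D(N) = 12 + N (D(N) = N + 2*6 = N + 12 = 12 + N)
Y = 13/2 (Y = 2 - (-3/(-2) + 6/(-1)) = 2 - (-3*(-½) + 6*(-1)) = 2 - (3/2 - 6) = 2 - 1*(-9/2) = 2 + 9/2 = 13/2 ≈ 6.5000)
2*(D(6) + 0*(4 + Y)) = 2*((12 + 6) + 0*(4 + 13/2)) = 2*(18 + 0*(21/2)) = 2*(18 + 0) = 2*18 = 36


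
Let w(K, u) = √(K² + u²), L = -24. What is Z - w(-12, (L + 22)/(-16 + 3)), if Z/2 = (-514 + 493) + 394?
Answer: 746 - 2*√6085/13 ≈ 734.00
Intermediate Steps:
Z = 746 (Z = 2*((-514 + 493) + 394) = 2*(-21 + 394) = 2*373 = 746)
Z - w(-12, (L + 22)/(-16 + 3)) = 746 - √((-12)² + ((-24 + 22)/(-16 + 3))²) = 746 - √(144 + (-2/(-13))²) = 746 - √(144 + (-2*(-1/13))²) = 746 - √(144 + (2/13)²) = 746 - √(144 + 4/169) = 746 - √(24340/169) = 746 - 2*√6085/13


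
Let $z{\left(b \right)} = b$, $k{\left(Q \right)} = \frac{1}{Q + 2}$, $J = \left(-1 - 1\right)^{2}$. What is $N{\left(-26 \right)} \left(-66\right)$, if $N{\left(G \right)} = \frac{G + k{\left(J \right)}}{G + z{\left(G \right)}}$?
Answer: $- \frac{1705}{52} \approx -32.788$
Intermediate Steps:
$J = 4$ ($J = \left(-2\right)^{2} = 4$)
$k{\left(Q \right)} = \frac{1}{2 + Q}$
$N{\left(G \right)} = \frac{\frac{1}{6} + G}{2 G}$ ($N{\left(G \right)} = \frac{G + \frac{1}{2 + 4}}{G + G} = \frac{G + \frac{1}{6}}{2 G} = \left(G + \frac{1}{6}\right) \frac{1}{2 G} = \left(\frac{1}{6} + G\right) \frac{1}{2 G} = \frac{\frac{1}{6} + G}{2 G}$)
$N{\left(-26 \right)} \left(-66\right) = \frac{1 + 6 \left(-26\right)}{12 \left(-26\right)} \left(-66\right) = \frac{1}{12} \left(- \frac{1}{26}\right) \left(1 - 156\right) \left(-66\right) = \frac{1}{12} \left(- \frac{1}{26}\right) \left(-155\right) \left(-66\right) = \frac{155}{312} \left(-66\right) = - \frac{1705}{52}$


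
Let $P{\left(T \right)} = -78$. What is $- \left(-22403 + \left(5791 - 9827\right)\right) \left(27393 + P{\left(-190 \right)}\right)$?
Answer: $722181285$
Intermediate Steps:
$- \left(-22403 + \left(5791 - 9827\right)\right) \left(27393 + P{\left(-190 \right)}\right) = - \left(-22403 + \left(5791 - 9827\right)\right) \left(27393 - 78\right) = - \left(-22403 + \left(5791 - 9827\right)\right) 27315 = - \left(-22403 - 4036\right) 27315 = - \left(-26439\right) 27315 = \left(-1\right) \left(-722181285\right) = 722181285$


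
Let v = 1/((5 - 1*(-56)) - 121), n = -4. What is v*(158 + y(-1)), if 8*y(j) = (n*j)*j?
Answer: -21/8 ≈ -2.6250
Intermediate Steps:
v = -1/60 (v = 1/((5 + 56) - 121) = 1/(61 - 121) = 1/(-60) = -1/60 ≈ -0.016667)
y(j) = -j**2/2 (y(j) = ((-4*j)*j)/8 = (-4*j**2)/8 = -j**2/2)
v*(158 + y(-1)) = -(158 - 1/2*(-1)**2)/60 = -(158 - 1/2*1)/60 = -(158 - 1/2)/60 = -1/60*315/2 = -21/8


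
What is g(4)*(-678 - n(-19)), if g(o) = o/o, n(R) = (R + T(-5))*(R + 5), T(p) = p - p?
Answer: -944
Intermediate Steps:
T(p) = 0
n(R) = R*(5 + R) (n(R) = (R + 0)*(R + 5) = R*(5 + R))
g(o) = 1
g(4)*(-678 - n(-19)) = 1*(-678 - (-19)*(5 - 19)) = 1*(-678 - (-19)*(-14)) = 1*(-678 - 1*266) = 1*(-678 - 266) = 1*(-944) = -944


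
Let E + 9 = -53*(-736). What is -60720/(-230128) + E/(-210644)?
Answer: 238471363/3029692652 ≈ 0.078711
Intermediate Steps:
E = 38999 (E = -9 - 53*(-736) = -9 + 39008 = 38999)
-60720/(-230128) + E/(-210644) = -60720/(-230128) + 38999/(-210644) = -60720*(-1/230128) + 38999*(-1/210644) = 3795/14383 - 38999/210644 = 238471363/3029692652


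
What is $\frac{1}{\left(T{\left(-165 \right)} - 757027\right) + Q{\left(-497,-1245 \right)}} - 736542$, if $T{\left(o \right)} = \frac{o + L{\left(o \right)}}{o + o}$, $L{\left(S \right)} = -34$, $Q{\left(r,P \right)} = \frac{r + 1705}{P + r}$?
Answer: $- \frac{160265865323381172}{217592296601} \approx -7.3654 \cdot 10^{5}$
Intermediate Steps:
$Q{\left(r,P \right)} = \frac{1705 + r}{P + r}$
$T{\left(o \right)} = \frac{-34 + o}{2 o}$ ($T{\left(o \right)} = \frac{o - 34}{o + o} = \frac{-34 + o}{2 o}$)
$\frac{1}{\left(T{\left(-165 \right)} - 757027\right) + Q{\left(-497,-1245 \right)}} - 736542 = \frac{1}{\left(\frac{-34 - 165}{2 \left(-165\right)} - 757027\right) + \frac{1705 - 497}{-1245 - 497}} - 736542 = \frac{1}{\left(\frac{1}{2} \left(- \frac{1}{165}\right) \left(-199\right) - 757027\right) + \frac{1}{-1742} \cdot 1208} - 736542 = \frac{1}{\left(\frac{199}{330} - 757027\right) - \frac{604}{871}} - 736542 = \frac{1}{- \frac{249818711}{330} - \frac{604}{871}} - 736542 = \frac{1}{- \frac{217592296601}{287430}} - 736542 = - \frac{287430}{217592296601} - 736542 = - \frac{160265865323381172}{217592296601}$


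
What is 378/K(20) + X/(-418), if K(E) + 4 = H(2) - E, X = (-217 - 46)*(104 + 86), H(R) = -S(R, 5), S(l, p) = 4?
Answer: 2333/22 ≈ 106.05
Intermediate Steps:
H(R) = -4 (H(R) = -1*4 = -4)
X = -49970 (X = -263*190 = -49970)
K(E) = -8 - E (K(E) = -4 + (-4 - E) = -8 - E)
378/K(20) + X/(-418) = 378/(-8 - 1*20) - 49970/(-418) = 378/(-8 - 20) - 49970*(-1/418) = 378/(-28) + 1315/11 = 378*(-1/28) + 1315/11 = -27/2 + 1315/11 = 2333/22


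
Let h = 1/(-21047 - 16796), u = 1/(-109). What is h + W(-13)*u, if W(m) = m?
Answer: 491850/4124887 ≈ 0.11924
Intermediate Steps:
u = -1/109 ≈ -0.0091743
h = -1/37843 (h = 1/(-37843) = -1/37843 ≈ -2.6425e-5)
h + W(-13)*u = -1/37843 - 13*(-1/109) = -1/37843 + 13/109 = 491850/4124887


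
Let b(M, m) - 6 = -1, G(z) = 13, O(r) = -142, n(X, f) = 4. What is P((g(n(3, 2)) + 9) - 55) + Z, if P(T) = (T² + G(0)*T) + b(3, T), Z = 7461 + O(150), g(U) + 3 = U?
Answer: 8764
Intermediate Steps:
g(U) = -3 + U
b(M, m) = 5 (b(M, m) = 6 - 1 = 5)
Z = 7319 (Z = 7461 - 142 = 7319)
P(T) = 5 + T² + 13*T (P(T) = (T² + 13*T) + 5 = 5 + T² + 13*T)
P((g(n(3, 2)) + 9) - 55) + Z = (5 + (((-3 + 4) + 9) - 55)² + 13*(((-3 + 4) + 9) - 55)) + 7319 = (5 + ((1 + 9) - 55)² + 13*((1 + 9) - 55)) + 7319 = (5 + (10 - 55)² + 13*(10 - 55)) + 7319 = (5 + (-45)² + 13*(-45)) + 7319 = (5 + 2025 - 585) + 7319 = 1445 + 7319 = 8764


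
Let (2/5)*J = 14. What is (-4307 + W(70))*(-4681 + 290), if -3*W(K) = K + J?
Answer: 19065722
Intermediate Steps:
J = 35 (J = (5/2)*14 = 35)
W(K) = -35/3 - K/3 (W(K) = -(K + 35)/3 = -(35 + K)/3 = -35/3 - K/3)
(-4307 + W(70))*(-4681 + 290) = (-4307 + (-35/3 - ⅓*70))*(-4681 + 290) = (-4307 + (-35/3 - 70/3))*(-4391) = (-4307 - 35)*(-4391) = -4342*(-4391) = 19065722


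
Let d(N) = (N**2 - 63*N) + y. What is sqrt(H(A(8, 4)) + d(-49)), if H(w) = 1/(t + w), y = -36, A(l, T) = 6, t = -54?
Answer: sqrt(785085)/12 ≈ 73.838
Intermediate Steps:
H(w) = 1/(-54 + w)
d(N) = -36 + N**2 - 63*N (d(N) = (N**2 - 63*N) - 36 = -36 + N**2 - 63*N)
sqrt(H(A(8, 4)) + d(-49)) = sqrt(1/(-54 + 6) + (-36 + (-49)**2 - 63*(-49))) = sqrt(1/(-48) + (-36 + 2401 + 3087)) = sqrt(-1/48 + 5452) = sqrt(261695/48) = sqrt(785085)/12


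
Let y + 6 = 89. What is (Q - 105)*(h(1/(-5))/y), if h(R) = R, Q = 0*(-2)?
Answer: 21/83 ≈ 0.25301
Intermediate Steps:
y = 83 (y = -6 + 89 = 83)
Q = 0
(Q - 105)*(h(1/(-5))/y) = (0 - 105)*((1/(-5))/83) = -105*1*(-1/5)/83 = -(-21)/83 = -105*(-1/415) = 21/83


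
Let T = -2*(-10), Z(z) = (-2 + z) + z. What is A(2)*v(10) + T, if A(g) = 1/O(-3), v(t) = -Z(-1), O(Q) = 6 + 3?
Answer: 184/9 ≈ 20.444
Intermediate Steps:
Z(z) = -2 + 2*z
T = 20
O(Q) = 9
v(t) = 4 (v(t) = -(-2 + 2*(-1)) = -(-2 - 2) = -1*(-4) = 4)
A(g) = ⅑ (A(g) = 1/9 = ⅑)
A(2)*v(10) + T = (⅑)*4 + 20 = 4/9 + 20 = 184/9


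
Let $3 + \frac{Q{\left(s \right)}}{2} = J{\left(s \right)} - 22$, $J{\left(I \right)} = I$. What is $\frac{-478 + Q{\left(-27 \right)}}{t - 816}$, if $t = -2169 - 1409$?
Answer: $\frac{291}{2197} \approx 0.13245$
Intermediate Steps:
$t = -3578$
$Q{\left(s \right)} = -50 + 2 s$ ($Q{\left(s \right)} = -6 + 2 \left(s - 22\right) = -6 + 2 \left(-22 + s\right) = -6 + \left(-44 + 2 s\right) = -50 + 2 s$)
$\frac{-478 + Q{\left(-27 \right)}}{t - 816} = \frac{-478 + \left(-50 + 2 \left(-27\right)\right)}{-3578 - 816} = \frac{-478 - 104}{-3578 - 816} = \frac{-478 - 104}{-4394} = \left(-582\right) \left(- \frac{1}{4394}\right) = \frac{291}{2197}$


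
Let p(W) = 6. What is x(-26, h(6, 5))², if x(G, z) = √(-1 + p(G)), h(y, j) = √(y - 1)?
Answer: 5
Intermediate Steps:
h(y, j) = √(-1 + y)
x(G, z) = √5 (x(G, z) = √(-1 + 6) = √5)
x(-26, h(6, 5))² = (√5)² = 5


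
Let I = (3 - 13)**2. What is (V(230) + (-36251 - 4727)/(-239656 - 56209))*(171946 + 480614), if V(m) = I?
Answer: 3866741408736/59173 ≈ 6.5346e+7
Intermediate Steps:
I = 100 (I = (-10)**2 = 100)
V(m) = 100
(V(230) + (-36251 - 4727)/(-239656 - 56209))*(171946 + 480614) = (100 + (-36251 - 4727)/(-239656 - 56209))*(171946 + 480614) = (100 - 40978/(-295865))*652560 = (100 - 40978*(-1/295865))*652560 = (100 + 40978/295865)*652560 = (29627478/295865)*652560 = 3866741408736/59173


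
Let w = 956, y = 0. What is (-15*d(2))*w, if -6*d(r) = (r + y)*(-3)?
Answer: -14340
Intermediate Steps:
d(r) = r/2 (d(r) = -(r + 0)*(-3)/6 = -r*(-3)/6 = -(-1)*r/2 = r/2)
(-15*d(2))*w = -15*2/2*956 = -15*1*956 = -15*956 = -14340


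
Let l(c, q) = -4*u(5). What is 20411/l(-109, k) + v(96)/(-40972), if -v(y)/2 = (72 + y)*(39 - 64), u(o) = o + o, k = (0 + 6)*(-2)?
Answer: -209153873/409720 ≈ -510.48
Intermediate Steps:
k = -12 (k = 6*(-2) = -12)
u(o) = 2*o
l(c, q) = -40 (l(c, q) = -8*5 = -4*10 = -40)
v(y) = 3600 + 50*y (v(y) = -2*(72 + y)*(39 - 64) = -2*(72 + y)*(-25) = -2*(-1800 - 25*y) = 3600 + 50*y)
20411/l(-109, k) + v(96)/(-40972) = 20411/(-40) + (3600 + 50*96)/(-40972) = 20411*(-1/40) + (3600 + 4800)*(-1/40972) = -20411/40 + 8400*(-1/40972) = -20411/40 - 2100/10243 = -209153873/409720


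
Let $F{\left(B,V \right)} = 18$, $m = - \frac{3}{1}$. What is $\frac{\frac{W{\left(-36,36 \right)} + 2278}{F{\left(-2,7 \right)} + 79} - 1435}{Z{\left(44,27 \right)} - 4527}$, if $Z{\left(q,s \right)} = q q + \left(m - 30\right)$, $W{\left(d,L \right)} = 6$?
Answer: $\frac{136911}{254528} \approx 0.5379$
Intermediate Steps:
$m = -3$ ($m = \left(-3\right) 1 = -3$)
$Z{\left(q,s \right)} = -33 + q^{2}$ ($Z{\left(q,s \right)} = q q - 33 = q^{2} - 33 = -33 + q^{2}$)
$\frac{\frac{W{\left(-36,36 \right)} + 2278}{F{\left(-2,7 \right)} + 79} - 1435}{Z{\left(44,27 \right)} - 4527} = \frac{\frac{6 + 2278}{18 + 79} - 1435}{\left(-33 + 44^{2}\right) - 4527} = \frac{\frac{2284}{97} - 1435}{\left(-33 + 1936\right) - 4527} = \frac{2284 \cdot \frac{1}{97} - 1435}{1903 - 4527} = \frac{\frac{2284}{97} - 1435}{-2624} = \left(- \frac{136911}{97}\right) \left(- \frac{1}{2624}\right) = \frac{136911}{254528}$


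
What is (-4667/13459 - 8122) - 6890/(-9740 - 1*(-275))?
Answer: -206921686343/25477887 ≈ -8121.6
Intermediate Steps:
(-4667/13459 - 8122) - 6890/(-9740 - 1*(-275)) = (-4667*1/13459 - 8122) - 6890/(-9740 + 275) = (-4667/13459 - 8122) - 6890/(-9465) = -109318665/13459 - 6890*(-1/9465) = -109318665/13459 + 1378/1893 = -206921686343/25477887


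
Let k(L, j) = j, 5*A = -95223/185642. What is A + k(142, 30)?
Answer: 27751077/928210 ≈ 29.897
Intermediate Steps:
A = -95223/928210 (A = (-95223/185642)/5 = (-95223*1/185642)/5 = (1/5)*(-95223/185642) = -95223/928210 ≈ -0.10259)
A + k(142, 30) = -95223/928210 + 30 = 27751077/928210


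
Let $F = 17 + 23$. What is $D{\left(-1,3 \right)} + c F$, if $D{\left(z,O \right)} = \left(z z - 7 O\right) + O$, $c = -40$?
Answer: $-1617$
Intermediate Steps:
$D{\left(z,O \right)} = z^{2} - 6 O$ ($D{\left(z,O \right)} = \left(z^{2} - 7 O\right) + O = z^{2} - 6 O$)
$F = 40$
$D{\left(-1,3 \right)} + c F = \left(\left(-1\right)^{2} - 18\right) - 1600 = \left(1 - 18\right) - 1600 = -17 - 1600 = -1617$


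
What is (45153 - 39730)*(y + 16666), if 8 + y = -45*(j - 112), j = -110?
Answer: 144512104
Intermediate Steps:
y = 9982 (y = -8 - 45*(-110 - 112) = -8 - 45*(-222) = -8 + 9990 = 9982)
(45153 - 39730)*(y + 16666) = (45153 - 39730)*(9982 + 16666) = 5423*26648 = 144512104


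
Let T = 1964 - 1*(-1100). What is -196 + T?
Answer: 2868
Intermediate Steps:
T = 3064 (T = 1964 + 1100 = 3064)
-196 + T = -196 + 3064 = 2868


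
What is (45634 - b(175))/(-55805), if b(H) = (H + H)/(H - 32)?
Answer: -6525312/7980115 ≈ -0.81770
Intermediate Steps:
b(H) = 2*H/(-32 + H) (b(H) = (2*H)/(-32 + H) = 2*H/(-32 + H))
(45634 - b(175))/(-55805) = (45634 - 2*175/(-32 + 175))/(-55805) = (45634 - 2*175/143)*(-1/55805) = (45634 - 1*350/143)*(-1/55805) = (45634 - 350/143)*(-1/55805) = (6525312/143)*(-1/55805) = -6525312/7980115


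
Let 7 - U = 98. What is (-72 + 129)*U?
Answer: -5187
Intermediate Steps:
U = -91 (U = 7 - 1*98 = 7 - 98 = -91)
(-72 + 129)*U = (-72 + 129)*(-91) = 57*(-91) = -5187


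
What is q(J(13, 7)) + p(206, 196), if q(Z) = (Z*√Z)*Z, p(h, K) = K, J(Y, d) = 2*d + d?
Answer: 196 + 441*√21 ≈ 2216.9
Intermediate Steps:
J(Y, d) = 3*d
q(Z) = Z^(5/2) (q(Z) = Z^(3/2)*Z = Z^(5/2))
q(J(13, 7)) + p(206, 196) = (3*7)^(5/2) + 196 = 21^(5/2) + 196 = 441*√21 + 196 = 196 + 441*√21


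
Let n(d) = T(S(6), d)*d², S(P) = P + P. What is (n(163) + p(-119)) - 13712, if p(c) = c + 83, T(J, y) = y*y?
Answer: 705898013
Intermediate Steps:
S(P) = 2*P
T(J, y) = y²
n(d) = d⁴ (n(d) = d²*d² = d⁴)
p(c) = 83 + c
(n(163) + p(-119)) - 13712 = (163⁴ + (83 - 119)) - 13712 = (705911761 - 36) - 13712 = 705911725 - 13712 = 705898013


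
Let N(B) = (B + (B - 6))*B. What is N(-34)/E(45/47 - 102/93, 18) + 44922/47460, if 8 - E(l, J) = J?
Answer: -1982669/7910 ≈ -250.65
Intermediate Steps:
N(B) = B*(-6 + 2*B) (N(B) = (B + (-6 + B))*B = (-6 + 2*B)*B = B*(-6 + 2*B))
E(l, J) = 8 - J
N(-34)/E(45/47 - 102/93, 18) + 44922/47460 = (2*(-34)*(-3 - 34))/(8 - 1*18) + 44922/47460 = (2*(-34)*(-37))/(8 - 18) + 44922*(1/47460) = 2516/(-10) + 7487/7910 = 2516*(-1/10) + 7487/7910 = -1258/5 + 7487/7910 = -1982669/7910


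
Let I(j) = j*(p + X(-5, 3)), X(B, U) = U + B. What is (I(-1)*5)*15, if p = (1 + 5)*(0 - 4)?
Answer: 1950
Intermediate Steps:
X(B, U) = B + U
p = -24 (p = 6*(-4) = -24)
I(j) = -26*j (I(j) = j*(-24 + (-5 + 3)) = j*(-24 - 2) = j*(-26) = -26*j)
(I(-1)*5)*15 = (-26*(-1)*5)*15 = (26*5)*15 = 130*15 = 1950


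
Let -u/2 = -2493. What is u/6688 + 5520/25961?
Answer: 83179653/86813584 ≈ 0.95814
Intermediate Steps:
u = 4986 (u = -2*(-2493) = 4986)
u/6688 + 5520/25961 = 4986/6688 + 5520/25961 = 4986*(1/6688) + 5520*(1/25961) = 2493/3344 + 5520/25961 = 83179653/86813584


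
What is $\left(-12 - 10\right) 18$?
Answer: $-396$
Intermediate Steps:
$\left(-12 - 10\right) 18 = \left(-22\right) 18 = -396$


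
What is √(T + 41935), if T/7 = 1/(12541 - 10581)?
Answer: √821926070/140 ≈ 204.78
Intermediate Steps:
T = 1/280 (T = 7/(12541 - 10581) = 7/1960 = 7*(1/1960) = 1/280 ≈ 0.0035714)
√(T + 41935) = √(1/280 + 41935) = √(11741801/280) = √821926070/140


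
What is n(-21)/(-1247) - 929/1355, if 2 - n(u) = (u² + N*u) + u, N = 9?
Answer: -848168/1689685 ≈ -0.50197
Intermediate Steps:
n(u) = 2 - u² - 10*u (n(u) = 2 - ((u² + 9*u) + u) = 2 - (u² + 10*u) = 2 + (-u² - 10*u) = 2 - u² - 10*u)
n(-21)/(-1247) - 929/1355 = (2 - 1*(-21)² - 10*(-21))/(-1247) - 929/1355 = (2 - 1*441 + 210)*(-1/1247) - 929*1/1355 = (2 - 441 + 210)*(-1/1247) - 929/1355 = -229*(-1/1247) - 929/1355 = 229/1247 - 929/1355 = -848168/1689685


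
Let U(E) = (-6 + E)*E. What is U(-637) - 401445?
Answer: 8146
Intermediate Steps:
U(E) = E*(-6 + E)
U(-637) - 401445 = -637*(-6 - 637) - 401445 = -637*(-643) - 401445 = 409591 - 401445 = 8146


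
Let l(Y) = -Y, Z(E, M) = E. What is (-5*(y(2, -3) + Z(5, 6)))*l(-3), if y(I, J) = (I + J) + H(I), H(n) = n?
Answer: -90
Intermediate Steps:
y(I, J) = J + 2*I (y(I, J) = (I + J) + I = J + 2*I)
(-5*(y(2, -3) + Z(5, 6)))*l(-3) = (-5*((-3 + 2*2) + 5))*(-1*(-3)) = -5*((-3 + 4) + 5)*3 = -5*(1 + 5)*3 = -5*6*3 = -30*3 = -90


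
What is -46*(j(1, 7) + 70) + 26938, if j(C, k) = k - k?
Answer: 23718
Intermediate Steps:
j(C, k) = 0
-46*(j(1, 7) + 70) + 26938 = -46*(0 + 70) + 26938 = -46*70 + 26938 = -3220 + 26938 = 23718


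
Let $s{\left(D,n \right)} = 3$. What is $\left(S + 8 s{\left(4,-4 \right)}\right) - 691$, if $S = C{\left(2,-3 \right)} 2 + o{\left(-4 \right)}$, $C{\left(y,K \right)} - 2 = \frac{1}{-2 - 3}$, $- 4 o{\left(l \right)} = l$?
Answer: $- \frac{3312}{5} \approx -662.4$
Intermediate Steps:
$o{\left(l \right)} = - \frac{l}{4}$
$C{\left(y,K \right)} = \frac{9}{5}$ ($C{\left(y,K \right)} = 2 + \frac{1}{-2 - 3} = 2 + \frac{1}{-5} = 2 - \frac{1}{5} = \frac{9}{5}$)
$S = \frac{23}{5}$ ($S = \frac{9}{5} \cdot 2 - -1 = \frac{18}{5} + 1 = \frac{23}{5} \approx 4.6$)
$\left(S + 8 s{\left(4,-4 \right)}\right) - 691 = \left(\frac{23}{5} + 8 \cdot 3\right) - 691 = \left(\frac{23}{5} + 24\right) - 691 = \frac{143}{5} - 691 = - \frac{3312}{5}$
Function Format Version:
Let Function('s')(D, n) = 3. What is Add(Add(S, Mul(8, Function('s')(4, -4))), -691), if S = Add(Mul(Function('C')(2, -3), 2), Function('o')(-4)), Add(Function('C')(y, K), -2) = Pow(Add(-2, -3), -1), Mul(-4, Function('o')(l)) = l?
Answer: Rational(-3312, 5) ≈ -662.40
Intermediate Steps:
Function('o')(l) = Mul(Rational(-1, 4), l)
Function('C')(y, K) = Rational(9, 5) (Function('C')(y, K) = Add(2, Pow(Add(-2, -3), -1)) = Add(2, Pow(-5, -1)) = Add(2, Rational(-1, 5)) = Rational(9, 5))
S = Rational(23, 5) (S = Add(Mul(Rational(9, 5), 2), Mul(Rational(-1, 4), -4)) = Add(Rational(18, 5), 1) = Rational(23, 5) ≈ 4.6000)
Add(Add(S, Mul(8, Function('s')(4, -4))), -691) = Add(Add(Rational(23, 5), Mul(8, 3)), -691) = Add(Add(Rational(23, 5), 24), -691) = Add(Rational(143, 5), -691) = Rational(-3312, 5)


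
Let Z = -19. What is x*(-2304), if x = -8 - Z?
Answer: -25344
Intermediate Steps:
x = 11 (x = -8 - 1*(-19) = -8 + 19 = 11)
x*(-2304) = 11*(-2304) = -25344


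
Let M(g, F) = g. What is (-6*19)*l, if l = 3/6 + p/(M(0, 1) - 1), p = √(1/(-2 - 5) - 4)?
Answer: -57 + 114*I*√203/7 ≈ -57.0 + 232.04*I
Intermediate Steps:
p = I*√203/7 (p = √(1/(-7) - 4) = √(-⅐ - 4) = √(-29/7) = I*√203/7 ≈ 2.0354*I)
l = ½ - I*√203/7 (l = 3/6 + (I*√203/7)/(0 - 1) = 3*(⅙) + (I*√203/7)/(-1) = ½ + (I*√203/7)*(-1) = ½ - I*√203/7 ≈ 0.5 - 2.0354*I)
(-6*19)*l = (-6*19)*(½ - I*√203/7) = -114*(½ - I*√203/7) = -57 + 114*I*√203/7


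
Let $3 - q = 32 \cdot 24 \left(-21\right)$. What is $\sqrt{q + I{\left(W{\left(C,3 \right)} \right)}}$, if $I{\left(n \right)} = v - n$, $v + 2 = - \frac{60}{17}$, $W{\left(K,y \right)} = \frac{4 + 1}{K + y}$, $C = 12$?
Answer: $\frac{\sqrt{41941482}}{51} \approx 126.98$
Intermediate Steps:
$W{\left(K,y \right)} = \frac{5}{K + y}$
$v = - \frac{94}{17}$ ($v = -2 - \frac{60}{17} = - \frac{94}{17} \approx -5.5294$)
$q = 16131$ ($q = 3 - 32 \cdot 24 \left(-21\right) = 3 - 768 \left(-21\right) = 3 - -16128 = 3 + 16128 = 16131$)
$I{\left(n \right)} = - \frac{94}{17} - n$
$\sqrt{q + I{\left(W{\left(C,3 \right)} \right)}} = \sqrt{16131 - \left(\frac{94}{17} + \frac{5}{12 + 3}\right)} = \sqrt{16131 - \left(\frac{94}{17} + \frac{5}{15}\right)} = \sqrt{16131 - \left(\frac{94}{17} + 5 \cdot \frac{1}{15}\right)} = \sqrt{16131 - \frac{299}{51}} = \sqrt{\frac{822382}{51}} = \frac{\sqrt{41941482}}{51}$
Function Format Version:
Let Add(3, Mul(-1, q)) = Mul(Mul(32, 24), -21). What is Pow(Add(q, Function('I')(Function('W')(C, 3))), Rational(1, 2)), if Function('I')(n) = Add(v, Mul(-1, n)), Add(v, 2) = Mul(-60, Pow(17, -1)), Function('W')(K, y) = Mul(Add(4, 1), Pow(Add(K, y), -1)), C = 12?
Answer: Mul(Rational(1, 51), Pow(41941482, Rational(1, 2))) ≈ 126.98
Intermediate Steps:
Function('W')(K, y) = Mul(5, Pow(Add(K, y), -1))
v = Rational(-94, 17) (v = Add(-2, Mul(-60, Pow(17, -1))) = Add(-2, Mul(-60, Rational(1, 17))) = Add(-2, Rational(-60, 17)) = Rational(-94, 17) ≈ -5.5294)
q = 16131 (q = Add(3, Mul(-1, Mul(Mul(32, 24), -21))) = Add(3, Mul(-1, Mul(768, -21))) = Add(3, Mul(-1, -16128)) = Add(3, 16128) = 16131)
Function('I')(n) = Add(Rational(-94, 17), Mul(-1, n))
Pow(Add(q, Function('I')(Function('W')(C, 3))), Rational(1, 2)) = Pow(Add(16131, Add(Rational(-94, 17), Mul(-1, Mul(5, Pow(Add(12, 3), -1))))), Rational(1, 2)) = Pow(Add(16131, Add(Rational(-94, 17), Mul(-1, Mul(5, Pow(15, -1))))), Rational(1, 2)) = Pow(Add(16131, Add(Rational(-94, 17), Mul(-1, Mul(5, Rational(1, 15))))), Rational(1, 2)) = Pow(Add(16131, Add(Rational(-94, 17), Mul(-1, Rational(1, 3)))), Rational(1, 2)) = Pow(Add(16131, Add(Rational(-94, 17), Rational(-1, 3))), Rational(1, 2)) = Pow(Add(16131, Rational(-299, 51)), Rational(1, 2)) = Pow(Rational(822382, 51), Rational(1, 2)) = Mul(Rational(1, 51), Pow(41941482, Rational(1, 2)))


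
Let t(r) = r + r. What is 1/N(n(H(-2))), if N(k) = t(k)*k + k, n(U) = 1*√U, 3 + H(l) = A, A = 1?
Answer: -√2/(-2*I + 4*√2) ≈ -0.22222 - 0.078567*I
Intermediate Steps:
t(r) = 2*r
H(l) = -2 (H(l) = -3 + 1 = -2)
n(U) = √U
N(k) = k + 2*k² (N(k) = (2*k)*k + k = 2*k² + k = k + 2*k²)
1/N(n(H(-2))) = 1/(√(-2)*(1 + 2*√(-2))) = 1/((I*√2)*(1 + 2*(I*√2))) = 1/((I*√2)*(1 + 2*I*√2)) = 1/(I*√2*(1 + 2*I*√2)) = -I*√2/(2*(1 + 2*I*√2))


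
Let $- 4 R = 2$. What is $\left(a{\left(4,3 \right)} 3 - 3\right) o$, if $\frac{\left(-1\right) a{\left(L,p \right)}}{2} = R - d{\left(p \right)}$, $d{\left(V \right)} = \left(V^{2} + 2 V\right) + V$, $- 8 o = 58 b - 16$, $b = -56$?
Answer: $44064$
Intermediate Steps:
$R = - \frac{1}{2}$ ($R = \left(- \frac{1}{4}\right) 2 = - \frac{1}{2} \approx -0.5$)
$o = 408$ ($o = - \frac{58 \left(-56\right) - 16}{8} = - \frac{-3248 - 16}{8} = \left(- \frac{1}{8}\right) \left(-3264\right) = 408$)
$d{\left(V \right)} = V^{2} + 3 V$
$a{\left(L,p \right)} = 1 + 2 p \left(3 + p\right)$ ($a{\left(L,p \right)} = - 2 \left(- \frac{1}{2} - p \left(3 + p\right)\right) = 1 + 2 p \left(3 + p\right)$)
$\left(a{\left(4,3 \right)} 3 - 3\right) o = \left(\left(1 + 2 \cdot 3 \left(3 + 3\right)\right) 3 - 3\right) 408 = \left(\left(1 + 2 \cdot 3 \cdot 6\right) 3 - 3\right) 408 = \left(\left(1 + 36\right) 3 - 3\right) 408 = \left(37 \cdot 3 - 3\right) 408 = \left(111 - 3\right) 408 = 108 \cdot 408 = 44064$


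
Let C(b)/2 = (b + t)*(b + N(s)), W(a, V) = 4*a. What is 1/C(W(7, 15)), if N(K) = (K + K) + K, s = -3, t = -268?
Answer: -1/9120 ≈ -0.00010965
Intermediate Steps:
N(K) = 3*K (N(K) = 2*K + K = 3*K)
C(b) = 2*(-268 + b)*(-9 + b) (C(b) = 2*((b - 268)*(b + 3*(-3))) = 2*((-268 + b)*(b - 9)) = 2*((-268 + b)*(-9 + b)) = 2*(-268 + b)*(-9 + b))
1/C(W(7, 15)) = 1/(4824 - 2216*7 + 2*(4*7)²) = 1/(4824 - 554*28 + 2*28²) = 1/(4824 - 15512 + 2*784) = 1/(4824 - 15512 + 1568) = 1/(-9120) = -1/9120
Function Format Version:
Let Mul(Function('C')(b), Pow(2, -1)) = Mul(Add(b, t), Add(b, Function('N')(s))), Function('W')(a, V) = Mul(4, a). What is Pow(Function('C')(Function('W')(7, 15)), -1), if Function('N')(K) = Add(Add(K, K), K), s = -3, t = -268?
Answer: Rational(-1, 9120) ≈ -0.00010965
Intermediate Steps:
Function('N')(K) = Mul(3, K) (Function('N')(K) = Add(Mul(2, K), K) = Mul(3, K))
Function('C')(b) = Mul(2, Add(-268, b), Add(-9, b)) (Function('C')(b) = Mul(2, Mul(Add(b, -268), Add(b, Mul(3, -3)))) = Mul(2, Mul(Add(-268, b), Add(b, -9))) = Mul(2, Mul(Add(-268, b), Add(-9, b))) = Mul(2, Add(-268, b), Add(-9, b)))
Pow(Function('C')(Function('W')(7, 15)), -1) = Pow(Add(4824, Mul(-554, Mul(4, 7)), Mul(2, Pow(Mul(4, 7), 2))), -1) = Pow(Add(4824, Mul(-554, 28), Mul(2, Pow(28, 2))), -1) = Pow(Add(4824, -15512, Mul(2, 784)), -1) = Pow(Add(4824, -15512, 1568), -1) = Pow(-9120, -1) = Rational(-1, 9120)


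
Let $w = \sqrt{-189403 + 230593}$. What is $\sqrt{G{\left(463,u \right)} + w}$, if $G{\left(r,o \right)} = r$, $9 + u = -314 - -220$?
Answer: $\sqrt{463 + \sqrt{41190}} \approx 25.806$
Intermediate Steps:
$u = -103$ ($u = -9 - 94 = -103$)
$w = \sqrt{41190} \approx 202.95$
$\sqrt{G{\left(463,u \right)} + w} = \sqrt{463 + \sqrt{41190}}$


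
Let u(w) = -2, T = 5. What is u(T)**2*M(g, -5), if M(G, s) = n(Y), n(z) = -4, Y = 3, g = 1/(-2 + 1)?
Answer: -16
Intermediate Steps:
g = -1 (g = 1/(-1) = -1)
M(G, s) = -4
u(T)**2*M(g, -5) = (-2)**2*(-4) = 4*(-4) = -16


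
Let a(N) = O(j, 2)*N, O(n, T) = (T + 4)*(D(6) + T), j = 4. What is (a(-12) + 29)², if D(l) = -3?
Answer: 10201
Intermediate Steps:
O(n, T) = (-3 + T)*(4 + T) (O(n, T) = (T + 4)*(-3 + T) = (4 + T)*(-3 + T) = (-3 + T)*(4 + T))
a(N) = -6*N (a(N) = (-12 + 2 + 2²)*N = (-12 + 2 + 4)*N = -6*N)
(a(-12) + 29)² = (-6*(-12) + 29)² = (72 + 29)² = 101² = 10201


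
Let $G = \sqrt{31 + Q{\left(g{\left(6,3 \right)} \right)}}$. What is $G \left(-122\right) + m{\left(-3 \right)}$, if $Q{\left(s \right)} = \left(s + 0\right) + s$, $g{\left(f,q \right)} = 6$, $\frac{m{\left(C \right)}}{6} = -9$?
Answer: $-54 - 122 \sqrt{43} \approx -854.01$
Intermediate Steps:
$m{\left(C \right)} = -54$ ($m{\left(C \right)} = 6 \left(-9\right) = -54$)
$Q{\left(s \right)} = 2 s$ ($Q{\left(s \right)} = s + s = 2 s$)
$G = \sqrt{43}$ ($G = \sqrt{31 + 2 \cdot 6} = \sqrt{31 + 12} = \sqrt{43} \approx 6.5574$)
$G \left(-122\right) + m{\left(-3 \right)} = \sqrt{43} \left(-122\right) - 54 = - 122 \sqrt{43} - 54 = -54 - 122 \sqrt{43}$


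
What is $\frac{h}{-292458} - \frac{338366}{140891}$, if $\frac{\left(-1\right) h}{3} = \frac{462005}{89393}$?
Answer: $- \frac{2948647746132813}{1227803918024218} \approx -2.4016$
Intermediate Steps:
$h = - \frac{1386015}{89393}$ ($h = - 3 \cdot \frac{462005}{89393} = - 3 \cdot 462005 \cdot \frac{1}{89393} = \left(-3\right) \frac{462005}{89393} = - \frac{1386015}{89393} \approx -15.505$)
$\frac{h}{-292458} - \frac{338366}{140891} = - \frac{1386015}{89393 \left(-292458\right)} - \frac{338366}{140891} = \left(- \frac{1386015}{89393}\right) \left(- \frac{1}{292458}\right) - \frac{338366}{140891} = \frac{462005}{8714565998} - \frac{338366}{140891} = - \frac{2948647746132813}{1227803918024218}$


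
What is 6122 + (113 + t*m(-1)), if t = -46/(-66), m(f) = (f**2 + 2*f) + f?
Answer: 205709/33 ≈ 6233.6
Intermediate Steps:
m(f) = f**2 + 3*f
t = 23/33 (t = -46*(-1/66) = 23/33 ≈ 0.69697)
6122 + (113 + t*m(-1)) = 6122 + (113 + 23*(-(3 - 1))/33) = 6122 + (113 + 23*(-1*2)/33) = 6122 + (113 + (23/33)*(-2)) = 6122 + (113 - 46/33) = 6122 + 3683/33 = 205709/33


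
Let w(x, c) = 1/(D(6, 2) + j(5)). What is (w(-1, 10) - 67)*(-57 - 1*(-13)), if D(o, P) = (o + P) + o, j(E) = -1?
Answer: 38280/13 ≈ 2944.6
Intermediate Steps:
D(o, P) = P + 2*o (D(o, P) = (P + o) + o = P + 2*o)
w(x, c) = 1/13 (w(x, c) = 1/((2 + 2*6) - 1) = 1/((2 + 12) - 1) = 1/(14 - 1) = 1/13)
(w(-1, 10) - 67)*(-57 - 1*(-13)) = (1/13 - 67)*(-57 - 1*(-13)) = -870*(-57 + 13)/13 = -870/13*(-44) = 38280/13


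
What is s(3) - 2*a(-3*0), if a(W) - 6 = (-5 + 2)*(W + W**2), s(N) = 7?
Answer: -5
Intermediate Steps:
a(W) = 6 - 3*W - 3*W**2 (a(W) = 6 + (-5 + 2)*(W + W**2) = 6 - 3*(W + W**2) = 6 + (-3*W - 3*W**2) = 6 - 3*W - 3*W**2)
s(3) - 2*a(-3*0) = 7 - 2*(6 - (-9)*0 - 3*(-3*0)**2) = 7 - 2*(6 - 3*0 - 3*0**2) = 7 - 2*(6 + 0 - 3*0) = 7 - 2*(6 + 0 + 0) = 7 - 2*6 = 7 - 12 = -5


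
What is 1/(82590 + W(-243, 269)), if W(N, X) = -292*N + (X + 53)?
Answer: 1/153868 ≈ 6.4991e-6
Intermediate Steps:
W(N, X) = 53 + X - 292*N (W(N, X) = -292*N + (53 + X) = 53 + X - 292*N)
1/(82590 + W(-243, 269)) = 1/(82590 + (53 + 269 - 292*(-243))) = 1/(82590 + (53 + 269 + 70956)) = 1/(82590 + 71278) = 1/153868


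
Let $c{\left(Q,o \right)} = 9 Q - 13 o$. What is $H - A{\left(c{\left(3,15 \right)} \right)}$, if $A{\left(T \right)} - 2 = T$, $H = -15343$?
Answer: $-15177$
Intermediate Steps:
$c{\left(Q,o \right)} = - 13 o + 9 Q$
$A{\left(T \right)} = 2 + T$
$H - A{\left(c{\left(3,15 \right)} \right)} = -15343 - \left(2 + \left(\left(-13\right) 15 + 9 \cdot 3\right)\right) = -15343 - \left(2 + \left(-195 + 27\right)\right) = -15343 - \left(2 - 168\right) = -15343 - -166 = -15343 + 166 = -15177$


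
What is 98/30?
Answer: 49/15 ≈ 3.2667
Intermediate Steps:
98/30 = (1/30)*98 = 49/15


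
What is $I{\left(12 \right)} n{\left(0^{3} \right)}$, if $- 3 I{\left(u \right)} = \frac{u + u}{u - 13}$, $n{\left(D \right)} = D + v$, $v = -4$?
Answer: $-32$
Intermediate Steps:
$n{\left(D \right)} = -4 + D$ ($n{\left(D \right)} = D - 4 = -4 + D$)
$I{\left(u \right)} = - \frac{2 u}{3 \left(-13 + u\right)}$ ($I{\left(u \right)} = - \frac{\left(u + u\right) \frac{1}{u - 13}}{3} = - \frac{2 u \frac{1}{-13 + u}}{3} = - \frac{2 u}{3 \left(-13 + u\right)}$)
$I{\left(12 \right)} n{\left(0^{3} \right)} = \left(-2\right) 12 \frac{1}{-39 + 3 \cdot 12} \left(-4 + 0^{3}\right) = \left(-2\right) 12 \frac{1}{-39 + 36} \left(-4 + 0\right) = \left(-2\right) 12 \frac{1}{-3} \left(-4\right) = \left(-2\right) 12 \left(- \frac{1}{3}\right) \left(-4\right) = 8 \left(-4\right) = -32$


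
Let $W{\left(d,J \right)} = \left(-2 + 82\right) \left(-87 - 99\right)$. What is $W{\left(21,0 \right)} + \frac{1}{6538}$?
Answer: $- \frac{97285439}{6538} \approx -14880.0$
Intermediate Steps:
$W{\left(d,J \right)} = -14880$ ($W{\left(d,J \right)} = 80 \left(-186\right) = -14880$)
$W{\left(21,0 \right)} + \frac{1}{6538} = -14880 + \frac{1}{6538} = - \frac{97285439}{6538}$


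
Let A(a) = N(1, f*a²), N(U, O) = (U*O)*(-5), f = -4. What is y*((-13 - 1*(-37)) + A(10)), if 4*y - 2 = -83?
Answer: -40986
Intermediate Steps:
y = -81/4 (y = ½ + (¼)*(-83) = ½ - 83/4 = -81/4 ≈ -20.250)
N(U, O) = -5*O*U (N(U, O) = (O*U)*(-5) = -5*O*U)
A(a) = 20*a² (A(a) = -5*(-4*a²)*1 = 20*a²)
y*((-13 - 1*(-37)) + A(10)) = -81*((-13 - 1*(-37)) + 20*10²)/4 = -81*((-13 + 37) + 20*100)/4 = -81*(24 + 2000)/4 = -81/4*2024 = -40986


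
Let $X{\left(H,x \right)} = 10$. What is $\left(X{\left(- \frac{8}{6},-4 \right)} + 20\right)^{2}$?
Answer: $900$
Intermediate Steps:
$\left(X{\left(- \frac{8}{6},-4 \right)} + 20\right)^{2} = \left(10 + 20\right)^{2} = 30^{2} = 900$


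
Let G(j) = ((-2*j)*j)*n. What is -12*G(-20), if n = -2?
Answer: -19200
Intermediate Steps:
G(j) = 4*j² (G(j) = ((-2*j)*j)*(-2) = -2*j²*(-2) = 4*j²)
-12*G(-20) = -48*(-20)² = -48*400 = -12*1600 = -19200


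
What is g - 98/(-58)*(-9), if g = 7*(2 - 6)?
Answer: -1253/29 ≈ -43.207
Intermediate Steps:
g = -28 (g = 7*(-4) = -28)
g - 98/(-58)*(-9) = -28 - 98/(-58)*(-9) = -28 - 98*(-1/58)*(-9) = -28 + (49/29)*(-9) = -28 - 441/29 = -1253/29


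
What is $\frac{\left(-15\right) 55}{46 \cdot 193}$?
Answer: $- \frac{825}{8878} \approx -0.092926$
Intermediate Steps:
$\frac{\left(-15\right) 55}{46 \cdot 193} = - \frac{825}{8878}$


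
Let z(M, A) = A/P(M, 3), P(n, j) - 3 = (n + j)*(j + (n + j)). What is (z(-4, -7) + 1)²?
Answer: 36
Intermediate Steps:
P(n, j) = 3 + (j + n)*(n + 2*j) (P(n, j) = 3 + (n + j)*(j + (n + j)) = 3 + (j + n)*(j + (j + n)) = 3 + (j + n)*(n + 2*j))
z(M, A) = A/(21 + M² + 9*M) (z(M, A) = A/(3 + M² + 2*3² + 3*3*M) = A/(3 + M² + 2*9 + 9*M) = A/(3 + M² + 18 + 9*M) = A/(21 + M² + 9*M))
(z(-4, -7) + 1)² = (-7/(21 + (-4)² + 9*(-4)) + 1)² = (-7/(21 + 16 - 36) + 1)² = (-7/1 + 1)² = (-7*1 + 1)² = (-7 + 1)² = (-6)² = 36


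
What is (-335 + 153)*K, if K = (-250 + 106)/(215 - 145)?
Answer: 1872/5 ≈ 374.40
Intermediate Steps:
K = -72/35 (K = -144/70 = -144*1/70 = -72/35 ≈ -2.0571)
(-335 + 153)*K = (-335 + 153)*(-72/35) = -182*(-72/35) = 1872/5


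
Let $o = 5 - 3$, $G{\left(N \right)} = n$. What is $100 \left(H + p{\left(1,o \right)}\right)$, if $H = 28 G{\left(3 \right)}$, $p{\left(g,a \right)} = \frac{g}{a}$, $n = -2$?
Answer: $-5550$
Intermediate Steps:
$G{\left(N \right)} = -2$
$o = 2$ ($o = 5 - 3 = 2$)
$H = -56$ ($H = 28 \left(-2\right) = -56$)
$100 \left(H + p{\left(1,o \right)}\right) = 100 \left(-56 + 1 \cdot \frac{1}{2}\right) = 100 \left(-56 + \frac{1}{2}\right) = 100 \left(- \frac{111}{2}\right) = -5550$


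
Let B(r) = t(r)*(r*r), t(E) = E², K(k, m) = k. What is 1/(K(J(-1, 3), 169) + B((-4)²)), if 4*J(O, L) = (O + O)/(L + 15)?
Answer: 36/2359295 ≈ 1.5259e-5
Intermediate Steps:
J(O, L) = O/(2*(15 + L)) (J(O, L) = ((O + O)/(L + 15))/4 = ((2*O)/(15 + L))/4 = (2*O/(15 + L))/4 = O/(2*(15 + L)))
B(r) = r⁴ (B(r) = r²*(r*r) = r²*r² = r⁴)
1/(K(J(-1, 3), 169) + B((-4)²)) = 1/((½)*(-1)/(15 + 3) + ((-4)²)⁴) = 1/((½)*(-1)/18 + 16⁴) = 1/((½)*(-1)*(1/18) + 65536) = 1/(-1/36 + 65536) = 1/(2359295/36) = 36/2359295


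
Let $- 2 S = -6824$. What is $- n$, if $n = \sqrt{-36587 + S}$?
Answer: $- 5 i \sqrt{1327} \approx - 182.14 i$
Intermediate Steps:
$S = 3412$ ($S = \left(- \frac{1}{2}\right) \left(-6824\right) = 3412$)
$n = 5 i \sqrt{1327}$ ($n = \sqrt{-36587 + 3412} = \sqrt{-33175} = 5 i \sqrt{1327} \approx 182.14 i$)
$- n = - 5 i \sqrt{1327}$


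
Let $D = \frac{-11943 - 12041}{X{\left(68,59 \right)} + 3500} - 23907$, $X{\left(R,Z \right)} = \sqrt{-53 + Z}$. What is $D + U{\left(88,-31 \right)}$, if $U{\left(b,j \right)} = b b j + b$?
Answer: $- \frac{1616324555351}{6124997} + \frac{11992 \sqrt{6}}{6124997} \approx -2.6389 \cdot 10^{5}$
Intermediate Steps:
$U{\left(b,j \right)} = b + j b^{2}$ ($U{\left(b,j \right)} = b^{2} j + b = j b^{2} + b = b + j b^{2}$)
$D = -23907 - \frac{23984}{3500 + \sqrt{6}}$ ($D = \frac{-11943 - 12041}{\sqrt{-53 + 59} + 3500} - 23907 = - \frac{23984}{\sqrt{6} + 3500} - 23907 = - \frac{23984}{3500 + \sqrt{6}} - 23907 = -23907 - \frac{23984}{3500 + \sqrt{6}} \approx -23914.0$)
$D + U{\left(88,-31 \right)} = \left(- \frac{146472275279}{6124997} + \frac{11992 \sqrt{6}}{6124997}\right) + 88 \left(1 + 88 \left(-31\right)\right) = \left(- \frac{146472275279}{6124997} + \frac{11992 \sqrt{6}}{6124997}\right) + 88 \left(1 - 2728\right) = \left(- \frac{146472275279}{6124997} + \frac{11992 \sqrt{6}}{6124997}\right) + 88 \left(-2727\right) = \left(- \frac{146472275279}{6124997} + \frac{11992 \sqrt{6}}{6124997}\right) - 239976 = - \frac{1616324555351}{6124997} + \frac{11992 \sqrt{6}}{6124997}$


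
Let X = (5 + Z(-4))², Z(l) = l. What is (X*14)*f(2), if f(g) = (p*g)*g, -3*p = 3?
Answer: -56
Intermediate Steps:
p = -1 (p = -⅓*3 = -1)
f(g) = -g² (f(g) = (-g)*g = -g²)
X = 1 (X = (5 - 4)² = 1² = 1)
(X*14)*f(2) = (1*14)*(-1*2²) = 14*(-1*4) = 14*(-4) = -56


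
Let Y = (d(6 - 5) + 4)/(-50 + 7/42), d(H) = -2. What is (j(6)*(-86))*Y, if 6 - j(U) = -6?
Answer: 12384/299 ≈ 41.418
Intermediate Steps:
j(U) = 12 (j(U) = 6 - 1*(-6) = 6 + 6 = 12)
Y = -12/299 (Y = (-2 + 4)/(-50 + 7/42) = 2/(-50 + 7*(1/42)) = 2/(-50 + 1/6) = 2/(-299/6) = 2*(-6/299) = -12/299 ≈ -0.040134)
(j(6)*(-86))*Y = (12*(-86))*(-12/299) = -1032*(-12/299) = 12384/299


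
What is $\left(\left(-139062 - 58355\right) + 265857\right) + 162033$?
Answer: $230473$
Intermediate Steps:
$\left(\left(-139062 - 58355\right) + 265857\right) + 162033 = \left(-197417 + 265857\right) + 162033 = 68440 + 162033 = 230473$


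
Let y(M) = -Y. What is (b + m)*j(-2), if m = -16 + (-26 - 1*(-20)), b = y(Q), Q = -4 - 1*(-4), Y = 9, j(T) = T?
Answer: 62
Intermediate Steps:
Q = 0 (Q = -4 + 4 = 0)
y(M) = -9 (y(M) = -1*9 = -9)
b = -9
m = -22 (m = -16 + (-26 + 20) = -16 - 6 = -22)
(b + m)*j(-2) = (-9 - 22)*(-2) = -31*(-2) = 62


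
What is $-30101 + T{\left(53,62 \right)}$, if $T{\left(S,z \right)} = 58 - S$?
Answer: $-30096$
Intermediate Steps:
$-30101 + T{\left(53,62 \right)} = -30101 + \left(58 - 53\right) = -30101 + 5 = -30096$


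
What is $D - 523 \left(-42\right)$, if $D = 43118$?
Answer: $65084$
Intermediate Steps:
$D - 523 \left(-42\right) = 43118 - 523 \left(-42\right) = 43118 - -21966 = 43118 + 21966 = 65084$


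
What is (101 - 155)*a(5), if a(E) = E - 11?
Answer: 324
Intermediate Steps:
a(E) = -11 + E
(101 - 155)*a(5) = (101 - 155)*(-11 + 5) = -54*(-6) = 324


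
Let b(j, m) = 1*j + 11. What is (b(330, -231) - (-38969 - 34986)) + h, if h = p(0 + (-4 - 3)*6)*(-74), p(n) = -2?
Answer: 74444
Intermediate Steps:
b(j, m) = 11 + j (b(j, m) = j + 11 = 11 + j)
h = 148 (h = -2*(-74) = 148)
(b(330, -231) - (-38969 - 34986)) + h = ((11 + 330) - (-38969 - 34986)) + 148 = (341 - 1*(-73955)) + 148 = (341 + 73955) + 148 = 74296 + 148 = 74444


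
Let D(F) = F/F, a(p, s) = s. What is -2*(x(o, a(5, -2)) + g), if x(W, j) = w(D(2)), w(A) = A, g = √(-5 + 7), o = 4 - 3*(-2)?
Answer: -2 - 2*√2 ≈ -4.8284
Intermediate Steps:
o = 10 (o = 4 + 6 = 10)
D(F) = 1
g = √2 ≈ 1.4142
x(W, j) = 1
-2*(x(o, a(5, -2)) + g) = -2*(1 + √2) = -2 - 2*√2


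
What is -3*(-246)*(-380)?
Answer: -280440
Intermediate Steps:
-3*(-246)*(-380) = 738*(-380) = -280440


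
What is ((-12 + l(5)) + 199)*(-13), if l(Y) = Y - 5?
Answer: -2431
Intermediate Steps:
l(Y) = -5 + Y
((-12 + l(5)) + 199)*(-13) = ((-12 + (-5 + 5)) + 199)*(-13) = ((-12 + 0) + 199)*(-13) = (-12 + 199)*(-13) = 187*(-13) = -2431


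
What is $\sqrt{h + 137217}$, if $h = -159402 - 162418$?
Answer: $i \sqrt{184603} \approx 429.65 i$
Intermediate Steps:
$h = -321820$ ($h = -159402 - 162418 = -321820$)
$\sqrt{h + 137217} = \sqrt{-321820 + 137217} = \sqrt{-184603} = i \sqrt{184603}$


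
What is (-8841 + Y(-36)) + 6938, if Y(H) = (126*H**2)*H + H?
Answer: -5880595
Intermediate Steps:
Y(H) = H + 126*H**3 (Y(H) = 126*H**3 + H = H + 126*H**3)
(-8841 + Y(-36)) + 6938 = (-8841 + (-36 + 126*(-36)**3)) + 6938 = (-8841 + (-36 + 126*(-46656))) + 6938 = (-8841 + (-36 - 5878656)) + 6938 = (-8841 - 5878692) + 6938 = -5887533 + 6938 = -5880595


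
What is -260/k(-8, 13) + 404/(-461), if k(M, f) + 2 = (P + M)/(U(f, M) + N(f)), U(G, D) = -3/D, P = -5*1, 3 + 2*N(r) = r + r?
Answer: 5633962/67767 ≈ 83.137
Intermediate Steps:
N(r) = -3/2 + r (N(r) = -3/2 + (r + r)/2 = -3/2 + (2*r)/2 = -3/2 + r)
P = -5
k(M, f) = -2 + (-5 + M)/(-3/2 + f - 3/M) (k(M, f) = -2 + (-5 + M)/(-3/M + (-3/2 + f)) = -2 + (-5 + M)/(-3/2 + f - 3/M))
-260/k(-8, 13) + 404/(-461) = -260*(6 - 8*(3 - 2*13))/(2*(-6 - 8*(2 - 1*(-8) + 2*13))) + 404/(-461) = -260*(6 - 8*(3 - 26))/(2*(-6 - 8*(2 + 8 + 26))) + 404*(-1/461) = -260*(6 - 8*(-23))/(2*(-6 - 8*36)) - 404/461 = -260*(6 + 184)/(2*(-6 - 288)) - 404/461 = -260/(2*(-294)/190) - 404/461 = -260/(2*(1/190)*(-294)) - 404/461 = -260/(-294/95) - 404/461 = -260*(-95/294) - 404/461 = 12350/147 - 404/461 = 5633962/67767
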